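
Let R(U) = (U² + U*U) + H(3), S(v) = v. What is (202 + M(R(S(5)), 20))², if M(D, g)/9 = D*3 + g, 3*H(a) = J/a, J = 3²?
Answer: 3094081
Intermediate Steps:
J = 9
H(a) = 3/a (H(a) = (9/a)/3 = 3/a)
R(U) = 1 + 2*U² (R(U) = (U² + U*U) + 3/3 = (U² + U²) + 3*(⅓) = 2*U² + 1 = 1 + 2*U²)
M(D, g) = 9*g + 27*D (M(D, g) = 9*(D*3 + g) = 9*(3*D + g) = 9*(g + 3*D) = 9*g + 27*D)
(202 + M(R(S(5)), 20))² = (202 + (9*20 + 27*(1 + 2*5²)))² = (202 + (180 + 27*(1 + 2*25)))² = (202 + (180 + 27*(1 + 50)))² = (202 + (180 + 27*51))² = (202 + (180 + 1377))² = (202 + 1557)² = 1759² = 3094081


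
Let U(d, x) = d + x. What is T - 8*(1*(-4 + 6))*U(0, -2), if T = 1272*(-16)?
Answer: -20320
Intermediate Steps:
T = -20352
T - 8*(1*(-4 + 6))*U(0, -2) = -20352 - 8*(1*(-4 + 6))*(0 - 2) = -20352 - 8*(1*2)*(-2) = -20352 - 8*2*(-2) = -20352 - 16*(-2) = -20352 - 1*(-32) = -20352 + 32 = -20320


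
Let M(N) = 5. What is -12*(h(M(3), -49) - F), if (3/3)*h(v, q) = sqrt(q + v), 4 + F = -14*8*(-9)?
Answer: 12048 - 24*I*sqrt(11) ≈ 12048.0 - 79.599*I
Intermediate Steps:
F = 1004 (F = -4 - 14*8*(-9) = -4 - 112*(-9) = -4 + 1008 = 1004)
h(v, q) = sqrt(q + v)
-12*(h(M(3), -49) - F) = -12*(sqrt(-49 + 5) - 1*1004) = -12*(sqrt(-44) - 1004) = -12*(2*I*sqrt(11) - 1004) = -12*(-1004 + 2*I*sqrt(11)) = 12048 - 24*I*sqrt(11)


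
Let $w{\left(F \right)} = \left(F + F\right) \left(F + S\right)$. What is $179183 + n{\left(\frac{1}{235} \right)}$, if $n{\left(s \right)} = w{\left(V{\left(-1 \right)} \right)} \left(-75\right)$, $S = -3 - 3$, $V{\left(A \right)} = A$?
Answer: $178133$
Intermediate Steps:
$S = -6$
$w{\left(F \right)} = 2 F \left(-6 + F\right)$ ($w{\left(F \right)} = \left(F + F\right) \left(F - 6\right) = 2 F \left(-6 + F\right)$)
$n{\left(s \right)} = -1050$ ($n{\left(s \right)} = 2 \left(-1\right) \left(-6 - 1\right) \left(-75\right) = 2 \left(-1\right) \left(-7\right) \left(-75\right) = 14 \left(-75\right) = -1050$)
$179183 + n{\left(\frac{1}{235} \right)} = 179183 - 1050 = 178133$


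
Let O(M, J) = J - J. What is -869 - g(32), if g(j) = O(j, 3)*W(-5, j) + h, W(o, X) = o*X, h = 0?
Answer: -869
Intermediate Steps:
W(o, X) = X*o
O(M, J) = 0
g(j) = 0 (g(j) = 0*(j*(-5)) + 0 = 0*(-5*j) + 0 = 0 + 0 = 0)
-869 - g(32) = -869 - 1*0 = -869 + 0 = -869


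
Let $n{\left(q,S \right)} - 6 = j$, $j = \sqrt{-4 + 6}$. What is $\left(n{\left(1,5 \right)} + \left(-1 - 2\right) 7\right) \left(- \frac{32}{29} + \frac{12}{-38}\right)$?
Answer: $\frac{11730}{551} - \frac{782 \sqrt{2}}{551} \approx 19.281$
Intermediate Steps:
$j = \sqrt{2} \approx 1.4142$
$n{\left(q,S \right)} = 6 + \sqrt{2}$
$\left(n{\left(1,5 \right)} + \left(-1 - 2\right) 7\right) \left(- \frac{32}{29} + \frac{12}{-38}\right) = \left(\left(6 + \sqrt{2}\right) + \left(-1 - 2\right) 7\right) \left(- \frac{32}{29} + \frac{12}{-38}\right) = \left(\left(6 + \sqrt{2}\right) - 21\right) \left(\left(-32\right) \frac{1}{29} + 12 \left(- \frac{1}{38}\right)\right) = \left(\left(6 + \sqrt{2}\right) - 21\right) \left(- \frac{32}{29} - \frac{6}{19}\right) = \left(-15 + \sqrt{2}\right) \left(- \frac{782}{551}\right) = \frac{11730}{551} - \frac{782 \sqrt{2}}{551}$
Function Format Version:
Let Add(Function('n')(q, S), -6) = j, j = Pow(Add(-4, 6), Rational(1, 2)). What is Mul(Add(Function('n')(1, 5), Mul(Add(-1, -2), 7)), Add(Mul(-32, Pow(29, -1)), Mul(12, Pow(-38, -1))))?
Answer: Add(Rational(11730, 551), Mul(Rational(-782, 551), Pow(2, Rational(1, 2)))) ≈ 19.281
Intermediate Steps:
j = Pow(2, Rational(1, 2)) ≈ 1.4142
Function('n')(q, S) = Add(6, Pow(2, Rational(1, 2)))
Mul(Add(Function('n')(1, 5), Mul(Add(-1, -2), 7)), Add(Mul(-32, Pow(29, -1)), Mul(12, Pow(-38, -1)))) = Mul(Add(Add(6, Pow(2, Rational(1, 2))), Mul(Add(-1, -2), 7)), Add(Mul(-32, Pow(29, -1)), Mul(12, Pow(-38, -1)))) = Mul(Add(Add(6, Pow(2, Rational(1, 2))), Mul(-3, 7)), Add(Mul(-32, Rational(1, 29)), Mul(12, Rational(-1, 38)))) = Mul(Add(Add(6, Pow(2, Rational(1, 2))), -21), Add(Rational(-32, 29), Rational(-6, 19))) = Mul(Add(-15, Pow(2, Rational(1, 2))), Rational(-782, 551)) = Add(Rational(11730, 551), Mul(Rational(-782, 551), Pow(2, Rational(1, 2))))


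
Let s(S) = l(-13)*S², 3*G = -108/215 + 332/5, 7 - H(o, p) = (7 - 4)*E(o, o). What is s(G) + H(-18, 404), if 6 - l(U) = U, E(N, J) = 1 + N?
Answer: 3838041706/416025 ≈ 9225.5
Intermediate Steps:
l(U) = 6 - U
H(o, p) = 4 - 3*o (H(o, p) = 7 - (7 - 4)*(1 + o) = 7 - 3*(1 + o) = 7 - (3 + 3*o) = 7 + (-3 - 3*o) = 4 - 3*o)
G = 14168/645 (G = (-108/215 + 332/5)/3 = (⅓)*(14168/215) = 14168/645 ≈ 21.966)
s(S) = 19*S² (s(S) = (6 - 1*(-13))*S² = (6 + 13)*S² = 19*S²)
s(G) + H(-18, 404) = 19*(14168/645)² + (4 - 3*(-18)) = 19*(200732224/416025) + (4 + 54) = 3813912256/416025 + 58 = 3838041706/416025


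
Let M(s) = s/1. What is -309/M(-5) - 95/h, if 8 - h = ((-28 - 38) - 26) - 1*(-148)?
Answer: 15307/240 ≈ 63.779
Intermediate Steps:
M(s) = s (M(s) = s*1 = s)
h = -48 (h = 8 - (((-28 - 38) - 26) - 1*(-148)) = 8 - ((-66 - 26) + 148) = 8 - (-92 + 148) = 8 - 1*56 = 8 - 56 = -48)
-309/M(-5) - 95/h = -309/(-5) - 95/(-48) = -309*(-⅕) - 95*(-1/48) = 309/5 + 95/48 = 15307/240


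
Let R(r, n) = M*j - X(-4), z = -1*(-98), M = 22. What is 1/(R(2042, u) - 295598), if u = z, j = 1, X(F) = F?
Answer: -1/295572 ≈ -3.3833e-6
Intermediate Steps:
z = 98
u = 98
R(r, n) = 26 (R(r, n) = 22*1 - 1*(-4) = 22 + 4 = 26)
1/(R(2042, u) - 295598) = 1/(26 - 295598) = 1/(-295572) = -1/295572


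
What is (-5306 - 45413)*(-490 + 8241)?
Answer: -393122969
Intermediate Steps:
(-5306 - 45413)*(-490 + 8241) = -50719*7751 = -393122969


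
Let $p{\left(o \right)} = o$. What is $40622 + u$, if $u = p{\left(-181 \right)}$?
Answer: $40441$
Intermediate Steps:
$u = -181$
$40622 + u = 40622 - 181 = 40441$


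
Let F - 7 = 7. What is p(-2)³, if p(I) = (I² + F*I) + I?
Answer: -17576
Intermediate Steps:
F = 14 (F = 7 + 7 = 14)
p(I) = I² + 15*I (p(I) = (I² + 14*I) + I = I² + 15*I)
p(-2)³ = (-2*(15 - 2))³ = (-2*13)³ = (-26)³ = -17576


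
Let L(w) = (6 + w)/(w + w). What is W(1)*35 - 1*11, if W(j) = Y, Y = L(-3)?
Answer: -57/2 ≈ -28.500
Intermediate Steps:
L(w) = (6 + w)/(2*w) (L(w) = (6 + w)/((2*w)) = (6 + w)*(1/(2*w)) = (6 + w)/(2*w))
Y = -½ (Y = (½)*(6 - 3)/(-3) = (½)*(-⅓)*3 = -½ ≈ -0.50000)
W(j) = -½
W(1)*35 - 1*11 = -½*35 - 1*11 = -35/2 - 11 = -57/2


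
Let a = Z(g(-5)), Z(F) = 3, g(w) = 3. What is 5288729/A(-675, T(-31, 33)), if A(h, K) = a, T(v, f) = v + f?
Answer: 5288729/3 ≈ 1.7629e+6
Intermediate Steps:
T(v, f) = f + v
a = 3
A(h, K) = 3
5288729/A(-675, T(-31, 33)) = 5288729/3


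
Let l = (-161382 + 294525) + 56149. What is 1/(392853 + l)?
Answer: 1/582145 ≈ 1.7178e-6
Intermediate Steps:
l = 189292 (l = 133143 + 56149 = 189292)
1/(392853 + l) = 1/(392853 + 189292) = 1/582145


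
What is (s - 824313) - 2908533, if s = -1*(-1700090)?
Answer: -2032756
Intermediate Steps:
s = 1700090
(s - 824313) - 2908533 = (1700090 - 824313) - 2908533 = 875777 - 2908533 = -2032756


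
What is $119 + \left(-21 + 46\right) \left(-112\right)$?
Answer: $-2681$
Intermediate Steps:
$119 + \left(-21 + 46\right) \left(-112\right) = 119 + 25 \left(-112\right) = 119 - 2800 = -2681$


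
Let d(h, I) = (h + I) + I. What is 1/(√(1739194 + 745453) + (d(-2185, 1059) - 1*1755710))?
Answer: -1755777/3082750389082 - √2484647/3082750389082 ≈ -5.7006e-7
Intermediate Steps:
d(h, I) = h + 2*I (d(h, I) = (I + h) + I = h + 2*I)
1/(√(1739194 + 745453) + (d(-2185, 1059) - 1*1755710)) = 1/(√(1739194 + 745453) + ((-2185 + 2*1059) - 1*1755710)) = 1/(√2484647 + ((-2185 + 2118) - 1755710)) = 1/(√2484647 + (-67 - 1755710)) = 1/(√2484647 - 1755777) = 1/(-1755777 + √2484647)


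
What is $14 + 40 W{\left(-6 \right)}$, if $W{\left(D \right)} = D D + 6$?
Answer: $1694$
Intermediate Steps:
$W{\left(D \right)} = 6 + D^{2}$ ($W{\left(D \right)} = D^{2} + 6 = 6 + D^{2}$)
$14 + 40 W{\left(-6 \right)} = 14 + 40 \left(6 + \left(-6\right)^{2}\right) = 14 + 40 \left(6 + 36\right) = 14 + 40 \cdot 42 = 14 + 1680 = 1694$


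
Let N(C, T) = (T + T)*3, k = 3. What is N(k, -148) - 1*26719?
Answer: -27607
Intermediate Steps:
N(C, T) = 6*T (N(C, T) = (2*T)*3 = 6*T)
N(k, -148) - 1*26719 = 6*(-148) - 1*26719 = -888 - 26719 = -27607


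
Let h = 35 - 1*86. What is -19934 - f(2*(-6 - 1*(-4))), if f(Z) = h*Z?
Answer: -20138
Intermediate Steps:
h = -51 (h = 35 - 86 = -51)
f(Z) = -51*Z
-19934 - f(2*(-6 - 1*(-4))) = -19934 - (-51)*2*(-6 - 1*(-4)) = -19934 - (-51)*2*(-6 + 4) = -19934 - (-51)*2*(-2) = -19934 - (-51)*(-4) = -19934 - 1*204 = -19934 - 204 = -20138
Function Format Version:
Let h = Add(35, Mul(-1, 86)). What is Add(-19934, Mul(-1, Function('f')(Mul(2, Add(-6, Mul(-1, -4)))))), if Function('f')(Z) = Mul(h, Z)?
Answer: -20138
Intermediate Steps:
h = -51 (h = Add(35, -86) = -51)
Function('f')(Z) = Mul(-51, Z)
Add(-19934, Mul(-1, Function('f')(Mul(2, Add(-6, Mul(-1, -4)))))) = Add(-19934, Mul(-1, Mul(-51, Mul(2, Add(-6, Mul(-1, -4)))))) = Add(-19934, Mul(-1, Mul(-51, Mul(2, Add(-6, 4))))) = Add(-19934, Mul(-1, Mul(-51, Mul(2, -2)))) = Add(-19934, Mul(-1, Mul(-51, -4))) = Add(-19934, Mul(-1, 204)) = Add(-19934, -204) = -20138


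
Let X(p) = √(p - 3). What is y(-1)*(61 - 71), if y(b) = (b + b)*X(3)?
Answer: 0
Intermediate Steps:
X(p) = √(-3 + p)
y(b) = 0 (y(b) = (b + b)*√(-3 + 3) = (2*b)*√0 = (2*b)*0 = 0)
y(-1)*(61 - 71) = 0*(61 - 71) = 0*(-10) = 0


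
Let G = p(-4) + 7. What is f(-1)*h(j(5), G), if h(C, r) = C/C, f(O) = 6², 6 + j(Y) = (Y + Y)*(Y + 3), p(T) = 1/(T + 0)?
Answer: 36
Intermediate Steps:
p(T) = 1/T
j(Y) = -6 + 2*Y*(3 + Y) (j(Y) = -6 + (Y + Y)*(Y + 3) = -6 + (2*Y)*(3 + Y) = -6 + 2*Y*(3 + Y))
f(O) = 36
G = 27/4 (G = 1/(-4) + 7 = -¼ + 7 = 27/4 ≈ 6.7500)
h(C, r) = 1
f(-1)*h(j(5), G) = 36*1 = 36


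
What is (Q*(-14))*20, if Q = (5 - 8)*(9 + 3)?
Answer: 10080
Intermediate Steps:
Q = -36 (Q = -3*12 = -36)
(Q*(-14))*20 = -36*(-14)*20 = 504*20 = 10080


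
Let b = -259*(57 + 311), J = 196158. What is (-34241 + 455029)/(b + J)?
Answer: 210394/50423 ≈ 4.1726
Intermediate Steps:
b = -95312 (b = -259*368 = -95312)
(-34241 + 455029)/(b + J) = (-34241 + 455029)/(-95312 + 196158) = 420788/100846 = 420788*(1/100846) = 210394/50423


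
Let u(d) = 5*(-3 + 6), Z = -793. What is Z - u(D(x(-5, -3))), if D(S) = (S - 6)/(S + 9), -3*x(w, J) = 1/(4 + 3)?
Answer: -808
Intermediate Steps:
x(w, J) = -1/21 (x(w, J) = -1/(3*(4 + 3)) = -1/3/7 = -1/3*1/7 = -1/21)
D(S) = (-6 + S)/(9 + S)
u(d) = 15 (u(d) = 5*3 = 15)
Z - u(D(x(-5, -3))) = -793 - 1*15 = -793 - 15 = -808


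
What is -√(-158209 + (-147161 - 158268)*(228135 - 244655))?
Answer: -3*√560614319 ≈ -71032.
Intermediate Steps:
-√(-158209 + (-147161 - 158268)*(228135 - 244655)) = -√(-158209 - 305429*(-16520)) = -√(-158209 + 5045687080) = -√5045528871 = -3*√560614319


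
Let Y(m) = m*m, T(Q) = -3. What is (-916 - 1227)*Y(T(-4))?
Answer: -19287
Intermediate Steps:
Y(m) = m²
(-916 - 1227)*Y(T(-4)) = (-916 - 1227)*(-3)² = -2143*9 = -19287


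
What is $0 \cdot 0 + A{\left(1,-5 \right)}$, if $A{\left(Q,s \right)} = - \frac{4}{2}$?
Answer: $-2$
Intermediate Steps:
$A{\left(Q,s \right)} = -2$ ($A{\left(Q,s \right)} = \left(-4\right) \frac{1}{2} = -2$)
$0 \cdot 0 + A{\left(1,-5 \right)} = 0 \cdot 0 - 2 = 0 - 2 = -2$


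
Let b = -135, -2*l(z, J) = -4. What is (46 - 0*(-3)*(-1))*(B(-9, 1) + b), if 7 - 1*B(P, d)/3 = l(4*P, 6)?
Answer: -5520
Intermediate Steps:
l(z, J) = 2 (l(z, J) = -1/2*(-4) = 2)
B(P, d) = 15 (B(P, d) = 21 - 3*2 = 21 - 6 = 15)
(46 - 0*(-3)*(-1))*(B(-9, 1) + b) = (46 - 0*(-3)*(-1))*(15 - 135) = (46 - 0*(-1))*(-120) = (46 - 1*0)*(-120) = (46 + 0)*(-120) = 46*(-120) = -5520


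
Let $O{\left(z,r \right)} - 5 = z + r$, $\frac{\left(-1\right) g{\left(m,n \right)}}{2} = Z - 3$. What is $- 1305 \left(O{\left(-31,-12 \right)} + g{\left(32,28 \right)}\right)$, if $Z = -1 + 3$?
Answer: $46980$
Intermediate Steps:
$Z = 2$
$g{\left(m,n \right)} = 2$ ($g{\left(m,n \right)} = - 2 \left(2 - 3\right) = \left(-2\right) \left(-1\right) = 2$)
$O{\left(z,r \right)} = 5 + r + z$ ($O{\left(z,r \right)} = 5 + \left(z + r\right) = 5 + \left(r + z\right) = 5 + r + z$)
$- 1305 \left(O{\left(-31,-12 \right)} + g{\left(32,28 \right)}\right) = - 1305 \left(\left(5 - 12 - 31\right) + 2\right) = - 1305 \left(-38 + 2\right) = \left(-1305\right) \left(-36\right) = 46980$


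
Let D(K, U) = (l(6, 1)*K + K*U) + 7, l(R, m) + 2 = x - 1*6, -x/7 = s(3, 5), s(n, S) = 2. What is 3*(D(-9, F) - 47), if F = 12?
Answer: 150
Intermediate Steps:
x = -14 (x = -7*2 = -14)
l(R, m) = -22 (l(R, m) = -2 + (-14 - 1*6) = -2 + (-14 - 6) = -2 - 20 = -22)
D(K, U) = 7 - 22*K + K*U (D(K, U) = (-22*K + K*U) + 7 = 7 - 22*K + K*U)
3*(D(-9, F) - 47) = 3*((7 - 22*(-9) - 9*12) - 47) = 3*((7 + 198 - 108) - 47) = 3*(97 - 47) = 3*50 = 150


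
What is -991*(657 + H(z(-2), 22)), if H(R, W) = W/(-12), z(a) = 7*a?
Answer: -3895621/6 ≈ -6.4927e+5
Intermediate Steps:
H(R, W) = -W/12 (H(R, W) = W*(-1/12) = -W/12)
-991*(657 + H(z(-2), 22)) = -991*(657 - 1/12*22) = -991*(657 - 11/6) = -991*3931/6 = -3895621/6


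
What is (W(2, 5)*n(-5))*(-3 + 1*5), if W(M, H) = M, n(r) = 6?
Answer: 24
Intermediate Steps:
(W(2, 5)*n(-5))*(-3 + 1*5) = (2*6)*(-3 + 1*5) = 12*(-3 + 5) = 12*2 = 24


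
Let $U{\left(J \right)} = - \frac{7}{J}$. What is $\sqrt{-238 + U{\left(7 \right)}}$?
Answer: $i \sqrt{239} \approx 15.46 i$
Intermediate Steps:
$\sqrt{-238 + U{\left(7 \right)}} = \sqrt{-238 - \frac{7}{7}} = \sqrt{-238 - 1} = \sqrt{-239} = i \sqrt{239}$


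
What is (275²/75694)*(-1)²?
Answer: 75625/75694 ≈ 0.99909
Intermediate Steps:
(275²/75694)*(-1)² = (75625*(1/75694))*1 = (75625/75694)*1 = 75625/75694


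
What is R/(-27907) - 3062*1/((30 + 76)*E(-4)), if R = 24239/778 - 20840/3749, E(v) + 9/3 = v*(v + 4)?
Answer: 124606876367405/12942116775786 ≈ 9.6280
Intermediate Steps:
E(v) = -3 + v*(4 + v) (E(v) = -3 + v*(v + 4) = -3 + v*(4 + v))
R = 74658491/2916722 (R = 24239*(1/778) - 20840*1/3749 = 24239/778 - 20840/3749 = 74658491/2916722 ≈ 25.597)
R/(-27907) - 3062*1/((30 + 76)*E(-4)) = (74658491/2916722)/(-27907) - 3062*1/((30 + 76)*(-3 + (-4)**2 + 4*(-4))) = (74658491/2916722)*(-1/27907) - 3062*1/(106*(-3 + 16 - 16)) = -74658491/81396960854 - 3062/(106*(-3)) = -74658491/81396960854 - 3062/(-318) = -74658491/81396960854 - 3062*(-1/318) = -74658491/81396960854 + 1531/159 = 124606876367405/12942116775786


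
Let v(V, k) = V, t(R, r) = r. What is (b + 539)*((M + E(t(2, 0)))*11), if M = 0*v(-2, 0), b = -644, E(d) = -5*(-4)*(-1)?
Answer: 23100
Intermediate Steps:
E(d) = -20 (E(d) = 20*(-1) = -20)
M = 0 (M = 0*(-2) = 0)
(b + 539)*((M + E(t(2, 0)))*11) = (-644 + 539)*((0 - 20)*11) = -(-2100)*11 = -105*(-220) = 23100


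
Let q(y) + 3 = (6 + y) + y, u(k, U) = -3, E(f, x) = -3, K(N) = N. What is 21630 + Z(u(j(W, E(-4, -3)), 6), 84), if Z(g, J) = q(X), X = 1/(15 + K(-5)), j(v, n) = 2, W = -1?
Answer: 108166/5 ≈ 21633.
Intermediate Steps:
X = ⅒ (X = 1/(15 - 5) = 1/10 = ⅒ ≈ 0.10000)
q(y) = 3 + 2*y (q(y) = -3 + ((6 + y) + y) = -3 + (6 + 2*y) = 3 + 2*y)
Z(g, J) = 16/5 (Z(g, J) = 3 + 2*(⅒) = 3 + ⅕ = 16/5)
21630 + Z(u(j(W, E(-4, -3)), 6), 84) = 21630 + 16/5 = 108166/5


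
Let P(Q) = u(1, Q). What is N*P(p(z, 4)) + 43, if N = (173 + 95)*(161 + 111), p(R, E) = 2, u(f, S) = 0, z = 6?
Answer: 43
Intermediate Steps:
P(Q) = 0
N = 72896 (N = 268*272 = 72896)
N*P(p(z, 4)) + 43 = 72896*0 + 43 = 0 + 43 = 43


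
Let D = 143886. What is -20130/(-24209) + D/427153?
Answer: 12081926064/10340946977 ≈ 1.1684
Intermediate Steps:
-20130/(-24209) + D/427153 = -20130/(-24209) + 143886/427153 = -20130*(-1/24209) + 143886*(1/427153) = 20130/24209 + 143886/427153 = 12081926064/10340946977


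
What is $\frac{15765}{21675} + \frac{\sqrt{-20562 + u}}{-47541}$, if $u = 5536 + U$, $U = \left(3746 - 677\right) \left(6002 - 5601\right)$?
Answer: $\frac{1051}{1445} - \frac{\sqrt{1215643}}{47541} \approx 0.70414$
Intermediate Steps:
$U = 1230669$ ($U = 3069 \cdot 401 = 1230669$)
$u = 1236205$ ($u = 5536 + 1230669 = 1236205$)
$\frac{15765}{21675} + \frac{\sqrt{-20562 + u}}{-47541} = \frac{15765}{21675} + \frac{\sqrt{-20562 + 1236205}}{-47541} = 15765 \cdot \frac{1}{21675} + \sqrt{1215643} \left(- \frac{1}{47541}\right) = \frac{1051}{1445} - \frac{\sqrt{1215643}}{47541}$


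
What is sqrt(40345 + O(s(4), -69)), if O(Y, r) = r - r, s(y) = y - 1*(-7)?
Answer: sqrt(40345) ≈ 200.86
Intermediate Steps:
s(y) = 7 + y (s(y) = y + 7 = 7 + y)
O(Y, r) = 0
sqrt(40345 + O(s(4), -69)) = sqrt(40345 + 0) = sqrt(40345)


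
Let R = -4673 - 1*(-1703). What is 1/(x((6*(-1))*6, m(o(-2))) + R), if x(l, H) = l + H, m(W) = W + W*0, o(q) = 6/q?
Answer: -1/3009 ≈ -0.00033234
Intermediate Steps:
R = -2970 (R = -4673 + 1703 = -2970)
m(W) = W (m(W) = W + 0 = W)
x(l, H) = H + l
1/(x((6*(-1))*6, m(o(-2))) + R) = 1/((6/(-2) + (6*(-1))*6) - 2970) = 1/((6*(-1/2) - 6*6) - 2970) = 1/((-3 - 36) - 2970) = 1/(-39 - 2970) = 1/(-3009) = -1/3009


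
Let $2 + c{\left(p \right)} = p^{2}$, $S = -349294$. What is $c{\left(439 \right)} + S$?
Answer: $-156575$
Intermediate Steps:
$c{\left(p \right)} = -2 + p^{2}$
$c{\left(439 \right)} + S = \left(-2 + 439^{2}\right) - 349294 = \left(-2 + 192721\right) - 349294 = 192719 - 349294 = -156575$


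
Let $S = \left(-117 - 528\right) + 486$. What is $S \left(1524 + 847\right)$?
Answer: $-376989$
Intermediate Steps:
$S = -159$ ($S = -645 + 486 = -159$)
$S \left(1524 + 847\right) = - 159 \left(1524 + 847\right) = \left(-159\right) 2371 = -376989$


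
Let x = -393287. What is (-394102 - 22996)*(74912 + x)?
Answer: 132793575750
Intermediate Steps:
(-394102 - 22996)*(74912 + x) = (-394102 - 22996)*(74912 - 393287) = -417098*(-318375) = 132793575750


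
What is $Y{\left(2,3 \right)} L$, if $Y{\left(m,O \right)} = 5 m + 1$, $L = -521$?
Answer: $-5731$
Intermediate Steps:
$Y{\left(m,O \right)} = 1 + 5 m$
$Y{\left(2,3 \right)} L = \left(1 + 5 \cdot 2\right) \left(-521\right) = \left(1 + 10\right) \left(-521\right) = 11 \left(-521\right) = -5731$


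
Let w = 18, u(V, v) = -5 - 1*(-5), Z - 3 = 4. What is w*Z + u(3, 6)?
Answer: 126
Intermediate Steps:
Z = 7 (Z = 3 + 4 = 7)
u(V, v) = 0 (u(V, v) = -5 + 5 = 0)
w*Z + u(3, 6) = 18*7 + 0 = 126 + 0 = 126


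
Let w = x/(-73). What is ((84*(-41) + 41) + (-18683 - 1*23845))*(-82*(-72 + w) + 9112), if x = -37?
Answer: -50208737754/73 ≈ -6.8779e+8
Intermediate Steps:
w = 37/73 (w = -37/(-73) = -37*(-1/73) = 37/73 ≈ 0.50685)
((84*(-41) + 41) + (-18683 - 1*23845))*(-82*(-72 + w) + 9112) = ((84*(-41) + 41) + (-18683 - 1*23845))*(-82*(-72 + 37/73) + 9112) = ((-3444 + 41) + (-18683 - 23845))*(-82*(-5219/73) + 9112) = (-3403 - 42528)*(427958/73 + 9112) = -45931*1093134/73 = -50208737754/73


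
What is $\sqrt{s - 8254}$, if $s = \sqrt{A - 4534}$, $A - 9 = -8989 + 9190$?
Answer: $\sqrt{-8254 + 2 i \sqrt{1081}} \approx 0.3619 + 90.852 i$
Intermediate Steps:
$A = 210$ ($A = 9 + \left(-8989 + 9190\right) = 9 + 201 = 210$)
$s = 2 i \sqrt{1081}$ ($s = \sqrt{210 - 4534} = \sqrt{-4324} = 2 i \sqrt{1081} \approx 65.757 i$)
$\sqrt{s - 8254} = \sqrt{2 i \sqrt{1081} - 8254} = \sqrt{-8254 + 2 i \sqrt{1081}}$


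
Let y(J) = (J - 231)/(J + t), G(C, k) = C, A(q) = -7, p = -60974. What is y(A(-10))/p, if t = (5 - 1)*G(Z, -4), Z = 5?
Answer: 119/396331 ≈ 0.00030025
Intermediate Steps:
t = 20 (t = (5 - 1)*5 = 4*5 = 20)
y(J) = (-231 + J)/(20 + J) (y(J) = (J - 231)/(J + 20) = (-231 + J)/(20 + J))
y(A(-10))/p = ((-231 - 7)/(20 - 7))/(-60974) = (-238/13)*(-1/60974) = ((1/13)*(-238))*(-1/60974) = -238/13*(-1/60974) = 119/396331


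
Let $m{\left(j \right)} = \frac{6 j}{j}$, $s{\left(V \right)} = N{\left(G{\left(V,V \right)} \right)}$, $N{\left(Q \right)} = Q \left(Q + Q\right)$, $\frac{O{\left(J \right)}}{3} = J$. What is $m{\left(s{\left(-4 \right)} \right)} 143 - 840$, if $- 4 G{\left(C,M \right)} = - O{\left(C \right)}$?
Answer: $18$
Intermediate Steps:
$O{\left(J \right)} = 3 J$
$G{\left(C,M \right)} = \frac{3 C}{4}$ ($G{\left(C,M \right)} = - \frac{\left(-1\right) 3 C}{4} = - \frac{\left(-3\right) C}{4} = \frac{3 C}{4}$)
$N{\left(Q \right)} = 2 Q^{2}$ ($N{\left(Q \right)} = Q 2 Q = 2 Q^{2}$)
$s{\left(V \right)} = \frac{9 V^{2}}{8}$ ($s{\left(V \right)} = 2 \left(\frac{3 V}{4}\right)^{2} = 2 \frac{9 V^{2}}{16} = \frac{9 V^{2}}{8}$)
$m{\left(j \right)} = 6$
$m{\left(s{\left(-4 \right)} \right)} 143 - 840 = 6 \cdot 143 - 840 = 858 - 840 = 18$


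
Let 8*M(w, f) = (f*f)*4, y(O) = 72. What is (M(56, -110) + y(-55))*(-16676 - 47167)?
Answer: -390846846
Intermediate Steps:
M(w, f) = f²/2 (M(w, f) = ((f*f)*4)/8 = (f²*4)/8 = (4*f²)/8 = f²/2)
(M(56, -110) + y(-55))*(-16676 - 47167) = ((½)*(-110)² + 72)*(-16676 - 47167) = ((½)*12100 + 72)*(-63843) = (6050 + 72)*(-63843) = 6122*(-63843) = -390846846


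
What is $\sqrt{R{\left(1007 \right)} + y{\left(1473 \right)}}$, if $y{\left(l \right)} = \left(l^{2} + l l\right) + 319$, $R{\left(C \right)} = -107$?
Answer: $\sqrt{4339670} \approx 2083.2$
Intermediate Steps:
$y{\left(l \right)} = 319 + 2 l^{2}$ ($y{\left(l \right)} = \left(l^{2} + l^{2}\right) + 319 = 2 l^{2} + 319 = 319 + 2 l^{2}$)
$\sqrt{R{\left(1007 \right)} + y{\left(1473 \right)}} = \sqrt{-107 + \left(319 + 2 \cdot 1473^{2}\right)} = \sqrt{-107 + \left(319 + 2 \cdot 2169729\right)} = \sqrt{-107 + \left(319 + 4339458\right)} = \sqrt{-107 + 4339777} = \sqrt{4339670}$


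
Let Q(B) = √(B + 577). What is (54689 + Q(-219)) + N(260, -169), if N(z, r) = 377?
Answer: 55066 + √358 ≈ 55085.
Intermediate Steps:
Q(B) = √(577 + B)
(54689 + Q(-219)) + N(260, -169) = (54689 + √(577 - 219)) + 377 = (54689 + √358) + 377 = 55066 + √358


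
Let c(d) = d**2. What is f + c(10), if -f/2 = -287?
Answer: 674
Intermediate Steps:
f = 574 (f = -2*(-287) = 574)
f + c(10) = 574 + 10**2 = 574 + 100 = 674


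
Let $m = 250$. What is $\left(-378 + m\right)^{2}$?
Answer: $16384$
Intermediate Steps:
$\left(-378 + m\right)^{2} = \left(-378 + 250\right)^{2} = \left(-128\right)^{2} = 16384$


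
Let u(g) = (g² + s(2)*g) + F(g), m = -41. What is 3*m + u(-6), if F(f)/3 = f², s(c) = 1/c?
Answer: 18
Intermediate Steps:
s(c) = 1/c
F(f) = 3*f²
u(g) = g/2 + 4*g² (u(g) = (g² + g/2) + 3*g² = g/2 + 4*g²)
3*m + u(-6) = 3*(-41) + (½)*(-6)*(1 + 8*(-6)) = -123 + (½)*(-6)*(1 - 48) = -123 + (½)*(-6)*(-47) = -123 + 141 = 18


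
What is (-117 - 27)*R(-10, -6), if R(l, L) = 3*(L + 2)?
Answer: 1728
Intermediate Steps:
R(l, L) = 6 + 3*L (R(l, L) = 3*(2 + L) = 6 + 3*L)
(-117 - 27)*R(-10, -6) = (-117 - 27)*(6 + 3*(-6)) = -144*(6 - 18) = -144*(-12) = 1728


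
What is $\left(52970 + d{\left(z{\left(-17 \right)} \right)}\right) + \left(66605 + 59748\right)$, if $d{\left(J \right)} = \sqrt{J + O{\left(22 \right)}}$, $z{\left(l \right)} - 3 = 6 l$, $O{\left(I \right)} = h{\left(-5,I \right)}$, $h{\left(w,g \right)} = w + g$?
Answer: $179323 + i \sqrt{82} \approx 1.7932 \cdot 10^{5} + 9.0554 i$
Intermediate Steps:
$h{\left(w,g \right)} = g + w$
$O{\left(I \right)} = -5 + I$ ($O{\left(I \right)} = I - 5 = -5 + I$)
$z{\left(l \right)} = 3 + 6 l$
$d{\left(J \right)} = \sqrt{17 + J}$ ($d{\left(J \right)} = \sqrt{J + \left(-5 + 22\right)} = \sqrt{J + 17} = \sqrt{17 + J}$)
$\left(52970 + d{\left(z{\left(-17 \right)} \right)}\right) + \left(66605 + 59748\right) = \left(52970 + \sqrt{17 + \left(3 + 6 \left(-17\right)\right)}\right) + \left(66605 + 59748\right) = \left(52970 + \sqrt{17 + \left(3 - 102\right)}\right) + 126353 = \left(52970 + \sqrt{17 - 99}\right) + 126353 = \left(52970 + \sqrt{-82}\right) + 126353 = \left(52970 + i \sqrt{82}\right) + 126353 = 179323 + i \sqrt{82}$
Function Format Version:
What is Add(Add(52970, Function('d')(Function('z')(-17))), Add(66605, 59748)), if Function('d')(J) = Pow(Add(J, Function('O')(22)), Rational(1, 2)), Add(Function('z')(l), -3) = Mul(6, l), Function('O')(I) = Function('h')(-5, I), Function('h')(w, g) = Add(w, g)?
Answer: Add(179323, Mul(I, Pow(82, Rational(1, 2)))) ≈ Add(1.7932e+5, Mul(9.0554, I))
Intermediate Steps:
Function('h')(w, g) = Add(g, w)
Function('O')(I) = Add(-5, I) (Function('O')(I) = Add(I, -5) = Add(-5, I))
Function('z')(l) = Add(3, Mul(6, l))
Function('d')(J) = Pow(Add(17, J), Rational(1, 2)) (Function('d')(J) = Pow(Add(J, Add(-5, 22)), Rational(1, 2)) = Pow(Add(J, 17), Rational(1, 2)) = Pow(Add(17, J), Rational(1, 2)))
Add(Add(52970, Function('d')(Function('z')(-17))), Add(66605, 59748)) = Add(Add(52970, Pow(Add(17, Add(3, Mul(6, -17))), Rational(1, 2))), Add(66605, 59748)) = Add(Add(52970, Pow(Add(17, Add(3, -102)), Rational(1, 2))), 126353) = Add(Add(52970, Pow(Add(17, -99), Rational(1, 2))), 126353) = Add(Add(52970, Pow(-82, Rational(1, 2))), 126353) = Add(Add(52970, Mul(I, Pow(82, Rational(1, 2)))), 126353) = Add(179323, Mul(I, Pow(82, Rational(1, 2))))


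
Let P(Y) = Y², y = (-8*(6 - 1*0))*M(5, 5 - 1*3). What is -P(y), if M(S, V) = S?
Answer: -57600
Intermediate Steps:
y = -240 (y = -8*(6 - 1*0)*5 = -8*(6 + 0)*5 = -8*6*5 = -48*5 = -240)
-P(y) = -1*(-240)² = -1*57600 = -57600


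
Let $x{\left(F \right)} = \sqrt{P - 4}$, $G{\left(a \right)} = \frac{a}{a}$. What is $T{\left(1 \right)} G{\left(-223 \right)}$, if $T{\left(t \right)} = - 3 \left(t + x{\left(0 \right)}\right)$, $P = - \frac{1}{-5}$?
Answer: $-3 - \frac{3 i \sqrt{95}}{5} \approx -3.0 - 5.8481 i$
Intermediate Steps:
$G{\left(a \right)} = 1$
$P = \frac{1}{5}$ ($P = \left(-1\right) \left(- \frac{1}{5}\right) = \frac{1}{5} \approx 0.2$)
$x{\left(F \right)} = \frac{i \sqrt{95}}{5}$ ($x{\left(F \right)} = \sqrt{\frac{1}{5} - 4} = \sqrt{- \frac{19}{5}} = \frac{i \sqrt{95}}{5}$)
$T{\left(t \right)} = - 3 t - \frac{3 i \sqrt{95}}{5}$ ($T{\left(t \right)} = - 3 \left(t + \frac{i \sqrt{95}}{5}\right) = - 3 t - \frac{3 i \sqrt{95}}{5}$)
$T{\left(1 \right)} G{\left(-223 \right)} = \left(\left(-3\right) 1 - \frac{3 i \sqrt{95}}{5}\right) 1 = \left(-3 - \frac{3 i \sqrt{95}}{5}\right) 1 = -3 - \frac{3 i \sqrt{95}}{5}$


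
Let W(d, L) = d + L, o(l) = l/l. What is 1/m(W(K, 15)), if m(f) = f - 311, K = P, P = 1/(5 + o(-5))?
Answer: -6/1775 ≈ -0.0033803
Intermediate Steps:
o(l) = 1
P = ⅙ (P = 1/(5 + 1) = 1/6 = ⅙ ≈ 0.16667)
K = ⅙ ≈ 0.16667
W(d, L) = L + d
m(f) = -311 + f
1/m(W(K, 15)) = 1/(-311 + (15 + ⅙)) = 1/(-311 + 91/6) = 1/(-1775/6) = -6/1775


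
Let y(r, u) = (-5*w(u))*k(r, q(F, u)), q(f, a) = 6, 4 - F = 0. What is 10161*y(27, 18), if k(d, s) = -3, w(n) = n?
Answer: 2743470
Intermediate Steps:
F = 4 (F = 4 - 1*0 = 4 + 0 = 4)
y(r, u) = 15*u (y(r, u) = -5*u*(-3) = 15*u)
10161*y(27, 18) = 10161*(15*18) = 10161*270 = 2743470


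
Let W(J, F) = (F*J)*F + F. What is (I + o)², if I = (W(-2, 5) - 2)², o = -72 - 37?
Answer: 4410000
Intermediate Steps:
o = -109
W(J, F) = F + J*F² (W(J, F) = J*F² + F = F + J*F²)
I = 2209 (I = (5*(1 + 5*(-2)) - 2)² = (5*(1 - 10) - 2)² = (5*(-9) - 2)² = (-45 - 2)² = (-47)² = 2209)
(I + o)² = (2209 - 109)² = 2100² = 4410000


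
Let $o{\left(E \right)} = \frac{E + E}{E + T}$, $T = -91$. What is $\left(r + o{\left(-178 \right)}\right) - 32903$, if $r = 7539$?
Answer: $- \frac{6822560}{269} \approx -25363.0$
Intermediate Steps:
$o{\left(E \right)} = \frac{2 E}{-91 + E}$ ($o{\left(E \right)} = \frac{E + E}{E - 91} = \frac{2 E}{-91 + E}$)
$\left(r + o{\left(-178 \right)}\right) - 32903 = \left(7539 + 2 \left(-178\right) \frac{1}{-91 - 178}\right) - 32903 = \left(7539 + 2 \left(-178\right) \frac{1}{-269}\right) - 32903 = \left(7539 + 2 \left(-178\right) \left(- \frac{1}{269}\right)\right) - 32903 = \left(7539 + \frac{356}{269}\right) - 32903 = \frac{2028347}{269} - 32903 = - \frac{6822560}{269}$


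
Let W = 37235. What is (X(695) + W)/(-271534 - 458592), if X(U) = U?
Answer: -18965/365063 ≈ -0.051950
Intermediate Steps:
(X(695) + W)/(-271534 - 458592) = (695 + 37235)/(-271534 - 458592) = 37930/(-730126) = 37930*(-1/730126) = -18965/365063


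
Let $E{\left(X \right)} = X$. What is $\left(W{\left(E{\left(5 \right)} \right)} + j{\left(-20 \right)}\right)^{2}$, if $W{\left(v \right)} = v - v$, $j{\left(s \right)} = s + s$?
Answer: $1600$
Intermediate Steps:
$j{\left(s \right)} = 2 s$
$W{\left(v \right)} = 0$
$\left(W{\left(E{\left(5 \right)} \right)} + j{\left(-20 \right)}\right)^{2} = \left(0 + 2 \left(-20\right)\right)^{2} = \left(0 - 40\right)^{2} = \left(-40\right)^{2} = 1600$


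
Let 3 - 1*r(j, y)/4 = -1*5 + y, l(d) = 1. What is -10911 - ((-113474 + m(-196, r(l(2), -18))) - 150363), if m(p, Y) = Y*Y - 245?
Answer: 242355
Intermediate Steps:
r(j, y) = 32 - 4*y (r(j, y) = 12 - 4*(-1*5 + y) = 12 - 4*(-5 + y) = 12 + (20 - 4*y) = 32 - 4*y)
m(p, Y) = -245 + Y² (m(p, Y) = Y² - 245 = -245 + Y²)
-10911 - ((-113474 + m(-196, r(l(2), -18))) - 150363) = -10911 - ((-113474 + (-245 + (32 - 4*(-18))²)) - 150363) = -10911 - ((-113474 + (-245 + (32 + 72)²)) - 150363) = -10911 - ((-113474 + (-245 + 104²)) - 150363) = -10911 - ((-113474 + (-245 + 10816)) - 150363) = -10911 - ((-113474 + 10571) - 150363) = -10911 - (-102903 - 150363) = -10911 - 1*(-253266) = -10911 + 253266 = 242355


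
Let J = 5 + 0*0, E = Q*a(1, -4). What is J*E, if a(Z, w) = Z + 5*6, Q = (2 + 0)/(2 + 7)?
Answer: 310/9 ≈ 34.444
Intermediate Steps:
Q = 2/9 ≈ 0.22222
a(Z, w) = 30 + Z (a(Z, w) = Z + 30 = 30 + Z)
E = 62/9 (E = 2*(30 + 1)/9 = (2/9)*31 = 62/9 ≈ 6.8889)
J = 5 (J = 5 + 0 = 5)
J*E = 5*(62/9) = 310/9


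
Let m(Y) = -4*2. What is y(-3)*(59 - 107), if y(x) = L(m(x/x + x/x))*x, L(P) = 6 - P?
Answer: 2016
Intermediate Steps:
m(Y) = -8
y(x) = 14*x (y(x) = (6 - 1*(-8))*x = (6 + 8)*x = 14*x)
y(-3)*(59 - 107) = (14*(-3))*(59 - 107) = -42*(-48) = 2016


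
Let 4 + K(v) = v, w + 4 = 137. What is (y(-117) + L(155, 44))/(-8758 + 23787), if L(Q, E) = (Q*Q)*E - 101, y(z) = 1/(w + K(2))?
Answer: 7287730/103621 ≈ 70.331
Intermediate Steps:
w = 133 (w = -4 + 137 = 133)
K(v) = -4 + v
y(z) = 1/131 (y(z) = 1/(133 + (-4 + 2)) = 1/(133 - 2) = 1/131)
L(Q, E) = -101 + E*Q**2 (L(Q, E) = Q**2*E - 101 = E*Q**2 - 101 = -101 + E*Q**2)
(y(-117) + L(155, 44))/(-8758 + 23787) = (1/131 + (-101 + 44*155**2))/(-8758 + 23787) = (1/131 + (-101 + 44*24025))/15029 = (1/131 + (-101 + 1057100))*(1/15029) = (1/131 + 1056999)*(1/15029) = (138466870/131)*(1/15029) = 7287730/103621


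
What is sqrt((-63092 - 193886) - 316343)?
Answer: I*sqrt(573321) ≈ 757.18*I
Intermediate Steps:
sqrt((-63092 - 193886) - 316343) = sqrt(-256978 - 316343) = sqrt(-573321) = I*sqrt(573321)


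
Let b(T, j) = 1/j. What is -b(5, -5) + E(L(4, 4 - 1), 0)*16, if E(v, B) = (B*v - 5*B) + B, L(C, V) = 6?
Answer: ⅕ ≈ 0.20000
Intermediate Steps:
E(v, B) = -4*B + B*v (E(v, B) = (-5*B + B*v) + B = -4*B + B*v)
-b(5, -5) + E(L(4, 4 - 1), 0)*16 = -1/(-5) + (0*(-4 + 6))*16 = -1*(-⅕) + (0*2)*16 = ⅕ + 0*16 = ⅕ + 0 = ⅕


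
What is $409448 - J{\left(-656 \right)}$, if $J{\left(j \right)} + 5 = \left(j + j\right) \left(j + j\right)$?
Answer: $-1311891$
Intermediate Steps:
$J{\left(j \right)} = -5 + 4 j^{2}$ ($J{\left(j \right)} = -5 + \left(j + j\right) \left(j + j\right) = -5 + 2 j 2 j = -5 + 4 j^{2}$)
$409448 - J{\left(-656 \right)} = 409448 - \left(-5 + 4 \left(-656\right)^{2}\right) = 409448 - \left(-5 + 4 \cdot 430336\right) = 409448 - \left(-5 + 1721344\right) = 409448 - 1721339 = -1311891$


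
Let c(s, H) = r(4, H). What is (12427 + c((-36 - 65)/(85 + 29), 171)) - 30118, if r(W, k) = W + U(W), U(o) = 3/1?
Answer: -17684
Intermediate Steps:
U(o) = 3 (U(o) = 3*1 = 3)
r(W, k) = 3 + W (r(W, k) = W + 3 = 3 + W)
c(s, H) = 7 (c(s, H) = 3 + 4 = 7)
(12427 + c((-36 - 65)/(85 + 29), 171)) - 30118 = (12427 + 7) - 30118 = 12434 - 30118 = -17684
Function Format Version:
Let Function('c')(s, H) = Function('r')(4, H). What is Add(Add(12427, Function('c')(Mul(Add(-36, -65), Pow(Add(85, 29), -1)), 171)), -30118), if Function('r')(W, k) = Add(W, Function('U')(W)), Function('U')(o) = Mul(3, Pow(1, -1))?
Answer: -17684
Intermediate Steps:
Function('U')(o) = 3 (Function('U')(o) = Mul(3, 1) = 3)
Function('r')(W, k) = Add(3, W) (Function('r')(W, k) = Add(W, 3) = Add(3, W))
Function('c')(s, H) = 7 (Function('c')(s, H) = Add(3, 4) = 7)
Add(Add(12427, Function('c')(Mul(Add(-36, -65), Pow(Add(85, 29), -1)), 171)), -30118) = Add(Add(12427, 7), -30118) = Add(12434, -30118) = -17684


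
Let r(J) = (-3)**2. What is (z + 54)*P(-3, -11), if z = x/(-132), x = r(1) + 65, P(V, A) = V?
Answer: -3527/22 ≈ -160.32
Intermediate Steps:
r(J) = 9
x = 74 (x = 9 + 65 = 74)
z = -37/66 (z = 74/(-132) = 74*(-1/132) = -37/66 ≈ -0.56061)
(z + 54)*P(-3, -11) = (-37/66 + 54)*(-3) = (3527/66)*(-3) = -3527/22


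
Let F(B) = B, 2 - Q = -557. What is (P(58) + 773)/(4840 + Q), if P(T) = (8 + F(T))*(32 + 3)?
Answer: 3083/5399 ≈ 0.57103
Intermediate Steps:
Q = 559 (Q = 2 - 1*(-557) = 2 + 557 = 559)
P(T) = 280 + 35*T (P(T) = (8 + T)*(32 + 3) = (8 + T)*35 = 280 + 35*T)
(P(58) + 773)/(4840 + Q) = ((280 + 35*58) + 773)/(4840 + 559) = ((280 + 2030) + 773)/5399 = (2310 + 773)*(1/5399) = 3083*(1/5399) = 3083/5399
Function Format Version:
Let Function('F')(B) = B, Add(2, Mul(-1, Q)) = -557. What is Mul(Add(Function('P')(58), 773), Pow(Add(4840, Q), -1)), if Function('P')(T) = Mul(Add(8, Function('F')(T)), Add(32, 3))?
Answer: Rational(3083, 5399) ≈ 0.57103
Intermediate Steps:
Q = 559 (Q = Add(2, Mul(-1, -557)) = Add(2, 557) = 559)
Function('P')(T) = Add(280, Mul(35, T)) (Function('P')(T) = Mul(Add(8, T), Add(32, 3)) = Mul(Add(8, T), 35) = Add(280, Mul(35, T)))
Mul(Add(Function('P')(58), 773), Pow(Add(4840, Q), -1)) = Mul(Add(Add(280, Mul(35, 58)), 773), Pow(Add(4840, 559), -1)) = Mul(Add(Add(280, 2030), 773), Pow(5399, -1)) = Mul(Add(2310, 773), Rational(1, 5399)) = Mul(3083, Rational(1, 5399)) = Rational(3083, 5399)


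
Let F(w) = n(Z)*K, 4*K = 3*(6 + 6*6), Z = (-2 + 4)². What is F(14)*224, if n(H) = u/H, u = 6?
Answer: 10584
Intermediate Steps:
Z = 4 (Z = 2² = 4)
K = 63/2 (K = (3*(6 + 6*6))/4 = (3*(6 + 36))/4 = (3*42)/4 = (¼)*126 = 63/2 ≈ 31.500)
n(H) = 6/H
F(w) = 189/4 (F(w) = (6/4)*(63/2) = (6*(¼))*(63/2) = (3/2)*(63/2) = 189/4)
F(14)*224 = (189/4)*224 = 10584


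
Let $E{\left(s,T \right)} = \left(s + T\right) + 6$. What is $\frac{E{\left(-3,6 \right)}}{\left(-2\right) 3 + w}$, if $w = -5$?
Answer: $- \frac{9}{11} \approx -0.81818$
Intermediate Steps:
$E{\left(s,T \right)} = 6 + T + s$ ($E{\left(s,T \right)} = \left(T + s\right) + 6 = 6 + T + s$)
$\frac{E{\left(-3,6 \right)}}{\left(-2\right) 3 + w} = \frac{6 + 6 - 3}{\left(-2\right) 3 - 5} = \frac{9}{-6 - 5} = \frac{9}{-11} = 9 \left(- \frac{1}{11}\right) = - \frac{9}{11}$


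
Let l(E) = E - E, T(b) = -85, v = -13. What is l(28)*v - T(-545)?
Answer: 85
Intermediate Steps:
l(E) = 0
l(28)*v - T(-545) = 0*(-13) - 1*(-85) = 0 + 85 = 85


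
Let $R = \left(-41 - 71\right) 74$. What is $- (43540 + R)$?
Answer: $-35252$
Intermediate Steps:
$R = -8288$ ($R = \left(-112\right) 74 = -8288$)
$- (43540 + R) = - (43540 - 8288) = \left(-1\right) 35252 = -35252$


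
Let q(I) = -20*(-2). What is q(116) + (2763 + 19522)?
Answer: 22325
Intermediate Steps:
q(I) = 40
q(116) + (2763 + 19522) = 40 + (2763 + 19522) = 40 + 22285 = 22325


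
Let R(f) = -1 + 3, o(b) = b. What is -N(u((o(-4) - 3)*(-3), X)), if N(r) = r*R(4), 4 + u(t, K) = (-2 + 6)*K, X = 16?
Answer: -120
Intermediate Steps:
R(f) = 2
u(t, K) = -4 + 4*K (u(t, K) = -4 + (-2 + 6)*K = -4 + 4*K)
N(r) = 2*r (N(r) = r*2 = 2*r)
-N(u((o(-4) - 3)*(-3), X)) = -2*(-4 + 4*16) = -2*(-4 + 64) = -2*60 = -1*120 = -120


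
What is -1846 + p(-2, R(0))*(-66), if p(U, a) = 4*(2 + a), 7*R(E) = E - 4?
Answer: -15562/7 ≈ -2223.1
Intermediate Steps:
R(E) = -4/7 + E/7 (R(E) = (E - 4)/7 = (-4 + E)/7 = -4/7 + E/7)
p(U, a) = 8 + 4*a
-1846 + p(-2, R(0))*(-66) = -1846 + (8 + 4*(-4/7 + (1/7)*0))*(-66) = -1846 + (8 + 4*(-4/7 + 0))*(-66) = -1846 + (8 + 4*(-4/7))*(-66) = -1846 + (8 - 16/7)*(-66) = -1846 + (40/7)*(-66) = -1846 - 2640/7 = -15562/7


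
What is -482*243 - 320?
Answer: -117446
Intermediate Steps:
-482*243 - 320 = -117126 - 320 = -117446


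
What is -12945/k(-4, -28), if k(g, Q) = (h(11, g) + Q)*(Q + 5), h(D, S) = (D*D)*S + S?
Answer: -4315/3956 ≈ -1.0907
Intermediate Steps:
h(D, S) = S + S*D² (h(D, S) = D²*S + S = S*D² + S = S + S*D²)
k(g, Q) = (5 + Q)*(Q + 122*g) (k(g, Q) = (g*(1 + 11²) + Q)*(Q + 5) = (g*(1 + 121) + Q)*(5 + Q) = (g*122 + Q)*(5 + Q) = (122*g + Q)*(5 + Q) = (Q + 122*g)*(5 + Q) = (5 + Q)*(Q + 122*g))
-12945/k(-4, -28) = -12945/((-28)² + 5*(-28) + 610*(-4) + 122*(-28)*(-4)) = -12945/(784 - 140 - 2440 + 13664) = -12945/11868 = -12945*1/11868 = -4315/3956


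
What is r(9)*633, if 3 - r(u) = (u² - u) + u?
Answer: -49374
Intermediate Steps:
r(u) = 3 - u² (r(u) = 3 - ((u² - u) + u) = 3 - u²)
r(9)*633 = (3 - 1*9²)*633 = (3 - 1*81)*633 = (3 - 81)*633 = -78*633 = -49374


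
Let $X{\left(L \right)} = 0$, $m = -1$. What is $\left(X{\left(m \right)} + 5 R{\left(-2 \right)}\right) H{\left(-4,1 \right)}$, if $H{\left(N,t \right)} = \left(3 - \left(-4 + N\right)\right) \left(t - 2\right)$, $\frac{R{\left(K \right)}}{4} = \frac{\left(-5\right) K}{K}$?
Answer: $1100$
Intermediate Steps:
$R{\left(K \right)} = -20$ ($R{\left(K \right)} = 4 \frac{\left(-5\right) K}{K} = 4 \left(-5\right) = -20$)
$H{\left(N,t \right)} = \left(-2 + t\right) \left(7 - N\right)$ ($H{\left(N,t \right)} = \left(7 - N\right) \left(-2 + t\right) = \left(-2 + t\right) \left(7 - N\right)$)
$\left(X{\left(m \right)} + 5 R{\left(-2 \right)}\right) H{\left(-4,1 \right)} = \left(0 + 5 \left(-20\right)\right) \left(-14 + 2 \left(-4\right) + 7 \cdot 1 - \left(-4\right) 1\right) = \left(0 - 100\right) \left(-14 - 8 + 7 + 4\right) = \left(-100\right) \left(-11\right) = 1100$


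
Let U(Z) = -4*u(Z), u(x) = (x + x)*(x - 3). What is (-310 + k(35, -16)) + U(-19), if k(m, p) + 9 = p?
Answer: -3679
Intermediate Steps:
u(x) = 2*x*(-3 + x) (u(x) = (2*x)*(-3 + x) = 2*x*(-3 + x))
k(m, p) = -9 + p
U(Z) = -8*Z*(-3 + Z)
(-310 + k(35, -16)) + U(-19) = (-310 + (-9 - 16)) + 8*(-19)*(3 - 1*(-19)) = (-310 - 25) + 8*(-19)*(3 + 19) = -335 + 8*(-19)*22 = -335 - 3344 = -3679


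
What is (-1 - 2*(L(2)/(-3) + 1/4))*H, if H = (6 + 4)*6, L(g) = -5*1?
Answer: -290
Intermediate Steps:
L(g) = -5
H = 60 (H = 10*6 = 60)
(-1 - 2*(L(2)/(-3) + 1/4))*H = (-1 - 2*(-5/(-3) + 1/4))*60 = (-1 - 2*(-5*(-⅓) + 1*(¼)))*60 = (-1 - 2*(5/3 + ¼))*60 = (-1 - 2*23/12)*60 = (-1 - 23/6)*60 = -29/6*60 = -290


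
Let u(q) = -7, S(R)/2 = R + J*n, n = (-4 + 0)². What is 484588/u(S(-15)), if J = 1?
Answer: -484588/7 ≈ -69227.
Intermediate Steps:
n = 16 (n = (-4)² = 16)
S(R) = 32 + 2*R (S(R) = 2*(R + 1*16) = 2*(R + 16) = 2*(16 + R) = 32 + 2*R)
484588/u(S(-15)) = 484588/(-7) = 484588*(-⅐) = -484588/7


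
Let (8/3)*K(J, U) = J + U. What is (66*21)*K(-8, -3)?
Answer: -22869/4 ≈ -5717.3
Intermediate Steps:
K(J, U) = 3*J/8 + 3*U/8 (K(J, U) = 3*(J + U)/8 = 3*J/8 + 3*U/8)
(66*21)*K(-8, -3) = (66*21)*((3/8)*(-8) + (3/8)*(-3)) = 1386*(-3 - 9/8) = 1386*(-33/8) = -22869/4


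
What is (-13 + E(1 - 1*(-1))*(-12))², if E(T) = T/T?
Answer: 625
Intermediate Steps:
E(T) = 1
(-13 + E(1 - 1*(-1))*(-12))² = (-13 + 1*(-12))² = (-13 - 12)² = (-25)² = 625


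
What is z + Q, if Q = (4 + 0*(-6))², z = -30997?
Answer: -30981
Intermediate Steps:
Q = 16 (Q = (4 + 0)² = 4² = 16)
z + Q = -30997 + 16 = -30981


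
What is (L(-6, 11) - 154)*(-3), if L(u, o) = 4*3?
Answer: 426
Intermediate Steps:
L(u, o) = 12
(L(-6, 11) - 154)*(-3) = (12 - 154)*(-3) = -142*(-3) = 426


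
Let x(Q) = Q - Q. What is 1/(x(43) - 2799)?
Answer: -1/2799 ≈ -0.00035727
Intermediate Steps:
x(Q) = 0
1/(x(43) - 2799) = 1/(0 - 2799) = 1/(-2799) = -1/2799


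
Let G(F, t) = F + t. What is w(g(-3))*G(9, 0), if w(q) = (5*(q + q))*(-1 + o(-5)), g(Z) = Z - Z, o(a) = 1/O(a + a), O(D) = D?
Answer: 0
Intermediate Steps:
o(a) = 1/(2*a) (o(a) = 1/(a + a) = 1/(2*a))
g(Z) = 0
w(q) = -11*q (w(q) = (5*(q + q))*(-1 + (1/2)/(-5)) = (5*(2*q))*(-1 + (1/2)*(-1/5)) = (10*q)*(-1 - 1/10) = (10*q)*(-11/10) = -11*q)
w(g(-3))*G(9, 0) = (-11*0)*(9 + 0) = 0*9 = 0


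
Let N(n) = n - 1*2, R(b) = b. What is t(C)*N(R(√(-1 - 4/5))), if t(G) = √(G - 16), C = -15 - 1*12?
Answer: I*√43*(-10 + 3*I*√5)/5 ≈ -8.7977 - 13.115*I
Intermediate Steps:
N(n) = -2 + n (N(n) = n - 2 = -2 + n)
C = -27 (C = -15 - 12 = -27)
t(G) = √(-16 + G)
t(C)*N(R(√(-1 - 4/5))) = √(-16 - 27)*(-2 + √(-1 - 4/5)) = √(-43)*(-2 + √(-1 - 4*⅕)) = (I*√43)*(-2 + √(-1 - ⅘)) = (I*√43)*(-2 + √(-9/5)) = (I*√43)*(-2 + 3*I*√5/5) = I*√43*(-2 + 3*I*√5/5)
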